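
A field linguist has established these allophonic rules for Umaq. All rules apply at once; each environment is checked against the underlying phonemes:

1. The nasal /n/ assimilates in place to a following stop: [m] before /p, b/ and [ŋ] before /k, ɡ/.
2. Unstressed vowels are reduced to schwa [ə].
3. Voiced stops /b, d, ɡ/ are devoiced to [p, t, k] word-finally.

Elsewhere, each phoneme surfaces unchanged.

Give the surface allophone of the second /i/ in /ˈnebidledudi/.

/i/ meets the environment for rule 2 (in an unstressed syllable) → [ə].

[ə]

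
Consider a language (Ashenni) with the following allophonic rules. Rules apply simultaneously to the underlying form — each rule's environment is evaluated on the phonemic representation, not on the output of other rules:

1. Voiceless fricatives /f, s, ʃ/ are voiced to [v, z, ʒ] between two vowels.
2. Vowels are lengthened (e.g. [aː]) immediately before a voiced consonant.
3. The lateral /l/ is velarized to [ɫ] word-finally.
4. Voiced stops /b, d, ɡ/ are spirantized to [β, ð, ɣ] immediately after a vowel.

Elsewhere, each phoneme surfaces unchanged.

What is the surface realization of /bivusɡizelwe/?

[biːvusɡiːzeːlwe]

/b/ (word-initial): rule 4 targets it, but not immediately after a vowel → unchanged [b].
Rule 2 applies to /i/ (between /b/ and /v/: before a voiced consonant) → [iː].
/v/ (between /i/ and /u/): no rule targets it → [v].
/u/ (between /v/ and /s/): rule 2 targets it, but not before a voiced consonant → unchanged [u].
/s/ (between /u/ and /ɡ/): rule 1 targets it, but not between two vowels → unchanged [s].
/ɡ/ (between /s/ and /i/) fails the environment for rule 4, so it stays [ɡ].
/i/ meets the environment for rule 2 (before a voiced consonant) → [iː].
/z/ stays [z].
Rule 2 applies to /e/ (between /z/ and /l/: before a voiced consonant) → [eː].
/l/ (between /e/ and /w/) is in the target of rule 3 but the environment (word-finally) is not met → [l].
/w/ — not in any rule's target class → [w].
/e/ (word-final) is in the target of rule 2 but the environment (before a voiced consonant) is not met → [e].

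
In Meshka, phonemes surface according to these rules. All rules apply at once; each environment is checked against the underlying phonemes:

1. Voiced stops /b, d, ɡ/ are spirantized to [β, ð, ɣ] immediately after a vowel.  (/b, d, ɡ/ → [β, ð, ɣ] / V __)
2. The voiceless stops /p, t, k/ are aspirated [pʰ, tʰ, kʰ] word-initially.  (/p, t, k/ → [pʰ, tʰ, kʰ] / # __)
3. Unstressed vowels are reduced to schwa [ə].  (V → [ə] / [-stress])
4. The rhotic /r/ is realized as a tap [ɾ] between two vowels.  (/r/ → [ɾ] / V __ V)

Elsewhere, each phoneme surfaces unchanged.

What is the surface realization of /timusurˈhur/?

/t/ meets the environment for rule 2 (word-initially) → [tʰ].
Rule 3 applies to /i/ (between /t/ and /m/: in an unstressed syllable) → [ə].
/u/ meets the environment for rule 3 (in an unstressed syllable) → [ə].
/u/ meets the environment for rule 3 (in an unstressed syllable) → [ə].
/r/ — between /u/ and /h/; rule 4 does not apply here → [r].
/u/ (between /h/ and /r/) fails the environment for rule 3, so it stays [u].
/r/ (word-final): rule 4 targets it, but not between two vowels → unchanged [r].

[tʰəməsərˈhur]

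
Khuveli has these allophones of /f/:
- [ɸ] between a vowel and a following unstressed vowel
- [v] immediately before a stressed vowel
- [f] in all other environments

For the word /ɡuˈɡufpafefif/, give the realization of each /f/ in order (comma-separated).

Occurrence 1 (position 5): no conditioning environment matches → elsewhere allophone [f].
Occurrence 2 (position 8): between a vowel and a following unstressed vowel → [ɸ].
Occurrence 3 (position 10): between a vowel and a following unstressed vowel → [ɸ].
Occurrence 4 (position 12): no conditioning environment matches → elsewhere allophone [f].

[f], [ɸ], [ɸ], [f]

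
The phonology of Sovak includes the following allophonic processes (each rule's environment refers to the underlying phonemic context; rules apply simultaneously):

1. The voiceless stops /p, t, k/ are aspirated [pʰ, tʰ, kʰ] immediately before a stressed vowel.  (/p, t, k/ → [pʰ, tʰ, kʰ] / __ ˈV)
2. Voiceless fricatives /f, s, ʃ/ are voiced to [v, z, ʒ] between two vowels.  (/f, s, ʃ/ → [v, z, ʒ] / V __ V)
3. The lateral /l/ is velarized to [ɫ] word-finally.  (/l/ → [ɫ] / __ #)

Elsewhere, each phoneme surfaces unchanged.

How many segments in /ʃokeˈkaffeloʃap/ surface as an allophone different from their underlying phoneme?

2

Segments that undergo a rule: /k/ → [kʰ] (rule 1); /ʃ/ → [ʒ] (rule 2).
All other segments surface unchanged.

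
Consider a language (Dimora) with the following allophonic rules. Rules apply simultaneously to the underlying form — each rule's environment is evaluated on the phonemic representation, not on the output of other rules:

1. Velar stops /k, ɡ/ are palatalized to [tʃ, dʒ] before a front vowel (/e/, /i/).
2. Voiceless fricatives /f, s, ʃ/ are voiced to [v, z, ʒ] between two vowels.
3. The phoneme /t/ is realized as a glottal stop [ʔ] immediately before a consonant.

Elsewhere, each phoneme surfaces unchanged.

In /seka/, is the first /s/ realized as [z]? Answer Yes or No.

No

/s/ (word-initial) is in the target of rule 2 but the environment (between two vowels) is not met → [s].
The actual realization is [s], not [z].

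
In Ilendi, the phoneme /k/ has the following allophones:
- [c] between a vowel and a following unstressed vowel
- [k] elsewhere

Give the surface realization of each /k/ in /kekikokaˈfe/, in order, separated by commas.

[k], [c], [c], [c]

Occurrence 1 (position 1): no conditioning environment matches → elsewhere allophone [k].
Occurrence 2 (position 3): between a vowel and a following unstressed vowel → [c].
Occurrence 3 (position 5): between a vowel and a following unstressed vowel → [c].
Occurrence 4 (position 7): between a vowel and a following unstressed vowel → [c].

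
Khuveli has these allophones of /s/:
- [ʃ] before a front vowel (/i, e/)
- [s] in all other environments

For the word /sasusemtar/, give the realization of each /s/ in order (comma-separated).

Occurrence 1 (position 1): no conditioning environment matches → elsewhere allophone [s].
Occurrence 2 (position 3): no conditioning environment matches → elsewhere allophone [s].
Occurrence 3 (position 5): before a front vowel (/i, e/) → [ʃ].

[s], [s], [ʃ]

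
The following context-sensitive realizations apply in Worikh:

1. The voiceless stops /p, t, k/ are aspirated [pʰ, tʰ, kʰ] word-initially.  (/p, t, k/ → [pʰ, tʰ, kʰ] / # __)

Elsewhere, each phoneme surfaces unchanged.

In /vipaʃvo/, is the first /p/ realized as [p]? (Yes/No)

/p/ (between /i/ and /a/) fails the environment for rule 1, so it stays [p].
The actual realization is [p], which matches [p].

Yes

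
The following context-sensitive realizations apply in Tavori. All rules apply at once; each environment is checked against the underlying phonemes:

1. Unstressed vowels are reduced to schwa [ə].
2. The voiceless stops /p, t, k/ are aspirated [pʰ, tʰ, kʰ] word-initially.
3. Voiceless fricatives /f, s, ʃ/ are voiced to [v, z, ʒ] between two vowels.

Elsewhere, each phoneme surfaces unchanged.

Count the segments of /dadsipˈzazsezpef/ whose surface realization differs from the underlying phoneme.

Segments that undergo a rule: /a/ → [ə] (rule 1); /i/ → [ə] (rule 1); /e/ → [ə] (rule 1); /e/ → [ə] (rule 1).
All other segments surface unchanged.

4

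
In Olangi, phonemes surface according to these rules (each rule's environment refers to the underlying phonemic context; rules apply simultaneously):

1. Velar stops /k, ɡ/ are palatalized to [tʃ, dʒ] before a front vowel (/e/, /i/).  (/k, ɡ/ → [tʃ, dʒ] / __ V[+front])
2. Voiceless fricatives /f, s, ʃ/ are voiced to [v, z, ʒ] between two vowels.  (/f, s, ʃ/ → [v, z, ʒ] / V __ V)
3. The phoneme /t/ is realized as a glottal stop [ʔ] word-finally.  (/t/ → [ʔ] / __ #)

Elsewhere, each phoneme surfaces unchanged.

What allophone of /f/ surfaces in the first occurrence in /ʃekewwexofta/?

/f/ (between /o/ and /t/) is in the target of rule 2 but the environment (between two vowels) is not met → [f].

[f]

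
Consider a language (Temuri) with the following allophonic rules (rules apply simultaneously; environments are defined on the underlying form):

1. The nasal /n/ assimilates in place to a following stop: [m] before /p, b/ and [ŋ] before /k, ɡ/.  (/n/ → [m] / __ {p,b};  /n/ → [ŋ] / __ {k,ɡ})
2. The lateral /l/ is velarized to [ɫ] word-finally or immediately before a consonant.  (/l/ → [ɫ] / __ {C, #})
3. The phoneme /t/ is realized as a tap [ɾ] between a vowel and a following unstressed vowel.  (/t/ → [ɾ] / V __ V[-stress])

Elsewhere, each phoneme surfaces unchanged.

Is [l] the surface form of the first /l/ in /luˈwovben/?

/l/ (word-initial) fails the environment for rule 2, so it stays [l].
The actual realization is [l], which matches [l].

Yes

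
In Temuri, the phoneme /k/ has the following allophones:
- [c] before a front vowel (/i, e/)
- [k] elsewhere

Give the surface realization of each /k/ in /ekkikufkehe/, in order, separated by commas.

Occurrence 1 (position 2): no conditioning environment matches → elsewhere allophone [k].
Occurrence 2 (position 3): before a front vowel → [c].
Occurrence 3 (position 5): no conditioning environment matches → elsewhere allophone [k].
Occurrence 4 (position 8): before a front vowel → [c].

[k], [c], [k], [c]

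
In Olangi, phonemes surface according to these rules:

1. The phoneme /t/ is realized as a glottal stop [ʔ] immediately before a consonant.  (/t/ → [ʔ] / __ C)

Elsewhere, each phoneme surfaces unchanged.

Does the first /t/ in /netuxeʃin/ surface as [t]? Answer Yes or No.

Yes

/t/ (between /e/ and /u/) is in the target of rule 1 but the environment (immediately before a consonant) is not met → [t].
The actual realization is [t], which matches [t].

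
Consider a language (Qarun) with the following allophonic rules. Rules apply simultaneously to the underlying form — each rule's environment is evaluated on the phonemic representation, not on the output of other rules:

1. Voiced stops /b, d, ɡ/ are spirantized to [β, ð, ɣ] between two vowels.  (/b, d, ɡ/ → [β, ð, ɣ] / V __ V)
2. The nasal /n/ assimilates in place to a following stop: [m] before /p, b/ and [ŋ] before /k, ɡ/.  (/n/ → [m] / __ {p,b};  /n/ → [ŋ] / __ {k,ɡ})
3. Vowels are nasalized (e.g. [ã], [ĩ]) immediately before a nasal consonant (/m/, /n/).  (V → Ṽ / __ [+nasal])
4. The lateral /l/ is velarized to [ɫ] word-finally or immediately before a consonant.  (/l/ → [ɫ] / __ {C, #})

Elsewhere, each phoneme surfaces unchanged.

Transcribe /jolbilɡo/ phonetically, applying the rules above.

/j/ — not in any rule's target class → [j].
/o/ (between /j/ and /l/) is in the target of rule 3 but the environment (before a nasal consonant) is not met → [o].
Rule 4 applies to /l/ (between /o/ and /b/: word-finally or immediately before a consonant) → [ɫ].
/b/ (between /l/ and /i/) fails the environment for rule 1, so it stays [b].
/i/ — between /b/ and /l/; rule 3 does not apply here → [i].
/l/ — between /i/ and /ɡ/, word-finally or immediately before a consonant — surfaces as [ɫ] (rule 4).
/ɡ/ — between /l/ and /o/; rule 1 does not apply here → [ɡ].
/o/ — word-final; rule 3 does not apply here → [o].

[joɫbiɫɡo]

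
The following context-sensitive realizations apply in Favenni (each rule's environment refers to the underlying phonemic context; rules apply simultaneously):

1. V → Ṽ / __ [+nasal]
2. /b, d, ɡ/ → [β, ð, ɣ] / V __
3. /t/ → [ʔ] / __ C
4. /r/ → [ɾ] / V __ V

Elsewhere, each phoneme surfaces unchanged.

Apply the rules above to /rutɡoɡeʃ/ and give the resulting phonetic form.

[ruʔɡoɣeʃ]

/r/ (word-initial) fails the environment for rule 4, so it stays [r].
/u/ — between /r/ and /t/; rule 1 does not apply here → [u].
Rule 3 applies to /t/ (between /u/ and /ɡ/: immediately before a consonant) → [ʔ].
/ɡ/ — between /t/ and /o/; rule 2 does not apply here → [ɡ].
/o/ (between /ɡ/ and /ɡ/) is in the target of rule 1 but the environment (before a nasal consonant) is not met → [o].
/ɡ/ — between /o/ and /e/, immediately after a vowel — surfaces as [ɣ] (rule 2).
/e/ (between /ɡ/ and /ʃ/): rule 1 targets it, but not before a nasal consonant → unchanged [e].
/ʃ/ stays [ʃ].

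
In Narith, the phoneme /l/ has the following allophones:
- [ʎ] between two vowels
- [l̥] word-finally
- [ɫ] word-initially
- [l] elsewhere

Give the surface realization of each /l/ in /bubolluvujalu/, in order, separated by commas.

[l], [l], [ʎ]

Occurrence 1 (position 5): no conditioning environment matches → elsewhere allophone [l].
Occurrence 2 (position 6): no conditioning environment matches → elsewhere allophone [l].
Occurrence 3 (position 12): between two vowels → [ʎ].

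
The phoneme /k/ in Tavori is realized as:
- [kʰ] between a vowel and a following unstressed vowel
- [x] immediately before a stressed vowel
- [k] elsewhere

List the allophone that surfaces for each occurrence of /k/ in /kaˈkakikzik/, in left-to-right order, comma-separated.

[k], [x], [kʰ], [k], [k]

Occurrence 1 (position 1): no conditioning environment matches → elsewhere allophone [k].
Occurrence 2 (position 3): immediately before a stressed vowel → [x].
Occurrence 3 (position 5): between a vowel and a following unstressed vowel → [kʰ].
Occurrence 4 (position 7): no conditioning environment matches → elsewhere allophone [k].
Occurrence 5 (position 10): no conditioning environment matches → elsewhere allophone [k].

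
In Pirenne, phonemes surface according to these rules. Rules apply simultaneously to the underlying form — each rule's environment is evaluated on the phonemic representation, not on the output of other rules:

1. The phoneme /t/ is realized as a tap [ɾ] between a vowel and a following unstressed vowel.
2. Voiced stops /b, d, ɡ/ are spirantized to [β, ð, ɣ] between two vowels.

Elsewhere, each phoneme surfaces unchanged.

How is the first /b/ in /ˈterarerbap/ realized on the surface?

/b/ (between /r/ and /a/) is in the target of rule 2 but the environment (between two vowels) is not met → [b].

[b]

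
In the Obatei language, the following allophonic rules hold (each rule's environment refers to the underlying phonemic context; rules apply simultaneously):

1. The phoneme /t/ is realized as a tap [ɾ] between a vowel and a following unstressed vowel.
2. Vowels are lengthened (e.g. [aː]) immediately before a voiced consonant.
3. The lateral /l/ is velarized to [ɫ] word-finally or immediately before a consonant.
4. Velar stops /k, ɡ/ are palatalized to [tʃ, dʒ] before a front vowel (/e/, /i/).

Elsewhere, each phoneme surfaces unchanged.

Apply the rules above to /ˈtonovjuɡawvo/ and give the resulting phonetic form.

[ˈtoːnoːvjuːɡaːwvo]

/t/ (word-initial) fails the environment for rule 1, so it stays [t].
/o/ (between /t/ and /n/): before a voiced consonant, so rule 2 applies → [oː].
/n/ — not in any rule's target class → [n].
Rule 2 applies to /o/ (between /n/ and /v/: before a voiced consonant) → [oː].
/v/ — not in any rule's target class → [v].
/j/ stays [j].
/u/ meets the environment for rule 2 (before a voiced consonant) → [uː].
/ɡ/ (between /u/ and /a/): rule 4 targets it, but not before a front vowel → unchanged [ɡ].
/a/ (between /ɡ/ and /w/) occurs before a voiced consonant → [aː] by rule 2.
/w/ (between /a/ and /v/): no rule targets it → [w].
/v/ (between /w/ and /o/): no rule targets it → [v].
/o/ — word-final; rule 2 does not apply here → [o].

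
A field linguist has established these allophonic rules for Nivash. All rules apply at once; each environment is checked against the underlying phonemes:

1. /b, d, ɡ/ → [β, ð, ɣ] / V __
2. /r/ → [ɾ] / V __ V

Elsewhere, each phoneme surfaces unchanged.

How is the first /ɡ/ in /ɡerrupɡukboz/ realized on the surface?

/ɡ/ (word-initial) fails the environment for rule 1, so it stays [ɡ].

[ɡ]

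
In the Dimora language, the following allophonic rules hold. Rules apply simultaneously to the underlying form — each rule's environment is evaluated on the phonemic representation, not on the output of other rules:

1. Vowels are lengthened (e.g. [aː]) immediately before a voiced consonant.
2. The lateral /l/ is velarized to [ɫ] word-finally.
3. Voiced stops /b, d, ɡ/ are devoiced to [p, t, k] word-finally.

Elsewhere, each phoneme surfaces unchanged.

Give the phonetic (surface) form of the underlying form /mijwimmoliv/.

/m/ — not in any rule's target class → [m].
/i/ (between /m/ and /j/): before a voiced consonant, so rule 1 applies → [iː].
/j/ (between /i/ and /w/) is unaffected → [j].
/w/ (between /j/ and /i/) is unaffected → [w].
/i/ meets the environment for rule 1 (before a voiced consonant) → [iː].
/m/ stays [m].
/m/ (between /m/ and /o/) is unaffected → [m].
Rule 1 applies to /o/ (between /m/ and /l/: before a voiced consonant) → [oː].
/l/ (between /o/ and /i/) is in the target of rule 2 but the environment (word-finally) is not met → [l].
/i/ — between /l/ and /v/, before a voiced consonant — surfaces as [iː] (rule 1).
/v/ (word-final): no rule targets it → [v].

[miːjwiːmmoːliːv]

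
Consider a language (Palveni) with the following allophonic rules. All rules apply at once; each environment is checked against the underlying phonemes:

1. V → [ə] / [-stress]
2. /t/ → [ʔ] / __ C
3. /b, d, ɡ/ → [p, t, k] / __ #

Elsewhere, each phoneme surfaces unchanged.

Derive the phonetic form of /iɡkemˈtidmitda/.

/i/ meets the environment for rule 1 (in an unstressed syllable) → [ə].
/ɡ/ (between /i/ and /k/): rule 3 targets it, but not word-finally → unchanged [ɡ].
/k/ stays [k].
/e/ (between /k/ and /m/) occurs in an unstressed syllable → [ə] by rule 1.
/m/ — not in any rule's target class → [m].
/t/ (between /m/ and /i/): rule 2 targets it, but not immediately before a consonant → unchanged [t].
/i/ (between /t/ and /d/): rule 1 targets it, but not in an unstressed syllable → unchanged [i].
/d/ (between /i/ and /m/): rule 3 targets it, but not word-finally → unchanged [d].
/m/ — not in any rule's target class → [m].
Rule 1 applies to /i/ (between /m/ and /t/: in an unstressed syllable) → [ə].
/t/ meets the environment for rule 2 (immediately before a consonant) → [ʔ].
/d/ (between /t/ and /a/) is in the target of rule 3 but the environment (word-finally) is not met → [d].
/a/ meets the environment for rule 1 (in an unstressed syllable) → [ə].

[əɡkəmˈtidməʔdə]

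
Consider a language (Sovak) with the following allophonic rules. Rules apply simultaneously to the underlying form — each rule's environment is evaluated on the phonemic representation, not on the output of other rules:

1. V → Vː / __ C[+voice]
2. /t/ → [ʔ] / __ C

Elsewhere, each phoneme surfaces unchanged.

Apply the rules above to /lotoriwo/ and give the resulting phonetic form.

[lotoːriːwo]

/l/ (word-initial): no rule targets it → [l].
/o/ (between /l/ and /t/): rule 1 targets it, but not before a voiced consonant → unchanged [o].
/t/ (between /o/ and /o/): rule 2 targets it, but not immediately before a consonant → unchanged [t].
/o/ (between /t/ and /r/) occurs before a voiced consonant → [oː] by rule 1.
/r/ — not in any rule's target class → [r].
/i/ (between /r/ and /w/): before a voiced consonant, so rule 1 applies → [iː].
/w/ stays [w].
/o/ (word-final) fails the environment for rule 1, so it stays [o].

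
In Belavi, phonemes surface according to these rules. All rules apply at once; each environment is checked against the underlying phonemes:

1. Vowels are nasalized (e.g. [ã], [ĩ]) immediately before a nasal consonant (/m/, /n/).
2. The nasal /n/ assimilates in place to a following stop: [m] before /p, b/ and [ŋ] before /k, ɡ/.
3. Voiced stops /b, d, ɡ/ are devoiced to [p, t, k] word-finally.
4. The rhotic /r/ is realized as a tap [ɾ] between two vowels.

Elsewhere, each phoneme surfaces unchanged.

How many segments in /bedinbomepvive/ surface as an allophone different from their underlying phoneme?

3

Segments that undergo a rule: /i/ → [ĩ] (rule 1); /n/ → [m] (rule 2); /o/ → [õ] (rule 1).
All other segments surface unchanged.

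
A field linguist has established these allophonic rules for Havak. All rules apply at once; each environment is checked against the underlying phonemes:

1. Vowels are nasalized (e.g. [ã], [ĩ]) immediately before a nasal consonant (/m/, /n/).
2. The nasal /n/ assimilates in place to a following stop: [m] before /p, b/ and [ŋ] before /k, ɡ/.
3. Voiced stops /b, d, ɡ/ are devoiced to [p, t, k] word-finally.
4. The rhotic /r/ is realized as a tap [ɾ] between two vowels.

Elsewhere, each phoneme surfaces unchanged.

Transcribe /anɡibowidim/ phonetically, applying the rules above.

[ãŋɡibowidĩm]

/a/ meets the environment for rule 1 (before a nasal consonant) → [ã].
/n/ meets the environment for rule 2 (before a labial or velar stop) → [ŋ].
/ɡ/ — between /n/ and /i/; rule 3 does not apply here → [ɡ].
/i/ — between /ɡ/ and /b/; rule 1 does not apply here → [i].
/b/ (between /i/ and /o/) is in the target of rule 3 but the environment (word-finally) is not met → [b].
/o/ (between /b/ and /w/) is in the target of rule 1 but the environment (before a nasal consonant) is not met → [o].
/w/ (between /o/ and /i/) is unaffected → [w].
/i/ (between /w/ and /d/): rule 1 targets it, but not before a nasal consonant → unchanged [i].
/d/ — between /i/ and /i/; rule 3 does not apply here → [d].
/i/ — between /d/ and /m/, before a nasal consonant — surfaces as [ĩ] (rule 1).
/m/ (word-final) is unaffected → [m].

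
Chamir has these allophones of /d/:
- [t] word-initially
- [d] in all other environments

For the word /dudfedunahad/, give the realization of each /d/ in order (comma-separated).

Occurrence 1 (position 1): word-initially → [t].
Occurrence 2 (position 3): no conditioning environment matches → elsewhere allophone [d].
Occurrence 3 (position 6): no conditioning environment matches → elsewhere allophone [d].
Occurrence 4 (position 12): no conditioning environment matches → elsewhere allophone [d].

[t], [d], [d], [d]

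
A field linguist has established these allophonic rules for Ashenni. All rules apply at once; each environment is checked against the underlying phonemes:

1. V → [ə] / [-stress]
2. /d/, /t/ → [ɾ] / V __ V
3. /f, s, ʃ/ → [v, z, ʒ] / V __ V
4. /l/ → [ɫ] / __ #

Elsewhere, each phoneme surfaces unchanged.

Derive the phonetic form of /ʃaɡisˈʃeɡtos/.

/ʃ/ (word-initial) is in the target of rule 3 but the environment (between two vowels) is not met → [ʃ].
/a/ (between /ʃ/ and /ɡ/): in an unstressed syllable, so rule 1 applies → [ə].
/ɡ/ — not in any rule's target class → [ɡ].
/i/ meets the environment for rule 1 (in an unstressed syllable) → [ə].
/s/ (between /i/ and /ʃ/): rule 3 targets it, but not between two vowels → unchanged [s].
/ʃ/ (between /s/ and /e/): rule 3 targets it, but not between two vowels → unchanged [ʃ].
/e/ (between /ʃ/ and /ɡ/) is in the target of rule 1 but the environment (in an unstressed syllable) is not met → [e].
/ɡ/ (between /e/ and /t/): no rule targets it → [ɡ].
/t/ (between /ɡ/ and /o/): rule 2 targets it, but not between two vowels → unchanged [t].
/o/ (between /t/ and /s/): in an unstressed syllable, so rule 1 applies → [ə].
/s/ (word-final): rule 3 targets it, but not between two vowels → unchanged [s].

[ʃəɡəsˈʃeɡtəs]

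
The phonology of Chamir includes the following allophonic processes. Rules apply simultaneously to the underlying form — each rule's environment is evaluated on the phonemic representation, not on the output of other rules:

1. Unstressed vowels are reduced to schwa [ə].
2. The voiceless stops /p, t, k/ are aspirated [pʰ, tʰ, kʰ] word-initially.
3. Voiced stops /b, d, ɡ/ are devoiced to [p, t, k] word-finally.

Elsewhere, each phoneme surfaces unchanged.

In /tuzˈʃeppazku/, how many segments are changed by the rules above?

4

Segments that undergo a rule: /t/ → [tʰ] (rule 2); /u/ → [ə] (rule 1); /a/ → [ə] (rule 1); /u/ → [ə] (rule 1).
All other segments surface unchanged.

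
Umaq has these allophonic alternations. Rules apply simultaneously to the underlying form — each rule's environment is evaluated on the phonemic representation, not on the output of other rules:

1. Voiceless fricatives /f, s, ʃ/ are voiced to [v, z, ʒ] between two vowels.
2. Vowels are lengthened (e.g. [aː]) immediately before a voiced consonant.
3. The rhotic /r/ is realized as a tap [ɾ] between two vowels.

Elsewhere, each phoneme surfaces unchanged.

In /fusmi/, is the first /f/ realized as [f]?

Yes

/f/ (word-initial) fails the environment for rule 1, so it stays [f].
The actual realization is [f], which matches [f].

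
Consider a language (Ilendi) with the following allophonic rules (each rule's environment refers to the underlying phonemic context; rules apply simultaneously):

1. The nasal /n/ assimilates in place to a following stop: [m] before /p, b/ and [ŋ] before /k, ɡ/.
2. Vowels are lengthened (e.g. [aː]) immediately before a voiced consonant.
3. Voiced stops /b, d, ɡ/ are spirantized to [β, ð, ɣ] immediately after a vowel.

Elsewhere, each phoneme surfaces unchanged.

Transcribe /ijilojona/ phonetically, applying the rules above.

Rule 2 applies to /i/ (word-initial: before a voiced consonant) → [iː].
/j/ (between /i/ and /i/) is unaffected → [j].
/i/ — between /j/ and /l/, before a voiced consonant — surfaces as [iː] (rule 2).
/l/ (between /i/ and /o/) is unaffected → [l].
/o/ (between /l/ and /j/) occurs before a voiced consonant → [oː] by rule 2.
/j/ stays [j].
Rule 2 applies to /o/ (between /j/ and /n/: before a voiced consonant) → [oː].
/n/ (between /o/ and /a/) fails the environment for rule 1, so it stays [n].
/a/ (word-final) fails the environment for rule 2, so it stays [a].

[iːjiːloːjoːna]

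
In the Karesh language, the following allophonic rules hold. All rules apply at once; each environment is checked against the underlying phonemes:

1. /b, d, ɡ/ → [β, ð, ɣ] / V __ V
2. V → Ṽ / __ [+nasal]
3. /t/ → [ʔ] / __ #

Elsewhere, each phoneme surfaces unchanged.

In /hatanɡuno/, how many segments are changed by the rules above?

2

Segments that undergo a rule: /a/ → [ã] (rule 2); /u/ → [ũ] (rule 2).
All other segments surface unchanged.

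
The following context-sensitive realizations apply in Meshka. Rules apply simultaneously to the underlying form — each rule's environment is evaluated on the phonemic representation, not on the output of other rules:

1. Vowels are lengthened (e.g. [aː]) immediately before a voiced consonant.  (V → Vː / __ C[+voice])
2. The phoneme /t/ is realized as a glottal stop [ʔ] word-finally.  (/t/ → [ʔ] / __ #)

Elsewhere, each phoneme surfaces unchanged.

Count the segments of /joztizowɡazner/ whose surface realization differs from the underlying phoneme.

Segments that undergo a rule: /o/ → [oː] (rule 1); /i/ → [iː] (rule 1); /o/ → [oː] (rule 1); /a/ → [aː] (rule 1); /e/ → [eː] (rule 1).
All other segments surface unchanged.

5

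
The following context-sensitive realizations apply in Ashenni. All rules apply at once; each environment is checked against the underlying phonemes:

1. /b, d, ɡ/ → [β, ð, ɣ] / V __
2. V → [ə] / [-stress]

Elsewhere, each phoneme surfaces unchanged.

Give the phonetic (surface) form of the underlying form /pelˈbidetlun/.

[pəlˈbiðətlən]

/p/ — not in any rule's target class → [p].
/e/ (between /p/ and /l/): in an unstressed syllable, so rule 2 applies → [ə].
/l/ stays [l].
/b/ (between /l/ and /i/) is in the target of rule 1 but the environment (immediately after a vowel) is not met → [b].
/i/ (between /b/ and /d/): rule 2 targets it, but not in an unstressed syllable → unchanged [i].
/d/ meets the environment for rule 1 (immediately after a vowel) → [ð].
/e/ — between /d/ and /t/, in an unstressed syllable — surfaces as [ə] (rule 2).
/t/ — not in any rule's target class → [t].
/l/ stays [l].
Rule 2 applies to /u/ (between /l/ and /n/: in an unstressed syllable) → [ə].
/n/ stays [n].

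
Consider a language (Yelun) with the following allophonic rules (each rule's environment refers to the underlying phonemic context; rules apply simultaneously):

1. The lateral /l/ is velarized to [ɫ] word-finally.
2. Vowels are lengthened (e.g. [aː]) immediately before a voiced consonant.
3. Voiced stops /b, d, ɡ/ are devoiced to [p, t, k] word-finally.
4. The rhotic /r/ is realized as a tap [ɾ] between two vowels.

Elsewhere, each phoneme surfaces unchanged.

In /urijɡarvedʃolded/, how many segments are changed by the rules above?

Segments that undergo a rule: /u/ → [uː] (rule 2); /r/ → [ɾ] (rule 4); /i/ → [iː] (rule 2); /a/ → [aː] (rule 2); /e/ → [eː] (rule 2); /o/ → [oː] (rule 2); /e/ → [eː] (rule 2); /d/ → [t] (rule 3).
All other segments surface unchanged.

8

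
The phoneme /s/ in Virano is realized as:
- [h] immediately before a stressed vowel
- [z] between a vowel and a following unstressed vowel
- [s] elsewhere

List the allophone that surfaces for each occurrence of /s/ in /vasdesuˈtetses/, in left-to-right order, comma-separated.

Occurrence 1 (position 3): no conditioning environment matches → elsewhere allophone [s].
Occurrence 2 (position 6): between a vowel and a following unstressed vowel → [z].
Occurrence 3 (position 11): no conditioning environment matches → elsewhere allophone [s].
Occurrence 4 (position 13): no conditioning environment matches → elsewhere allophone [s].

[s], [z], [s], [s]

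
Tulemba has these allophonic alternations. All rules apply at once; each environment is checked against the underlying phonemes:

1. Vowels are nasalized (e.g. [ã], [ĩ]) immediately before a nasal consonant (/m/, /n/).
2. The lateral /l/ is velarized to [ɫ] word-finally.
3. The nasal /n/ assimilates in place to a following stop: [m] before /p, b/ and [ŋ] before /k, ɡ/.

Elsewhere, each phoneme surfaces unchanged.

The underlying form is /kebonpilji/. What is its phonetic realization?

/k/ stays [k].
/e/ (between /k/ and /b/) is in the target of rule 1 but the environment (before a nasal consonant) is not met → [e].
/b/ (between /e/ and /o/) is unaffected → [b].
/o/ — between /b/ and /n/, before a nasal consonant — surfaces as [õ] (rule 1).
Rule 3 applies to /n/ (between /o/ and /p/: before a labial or velar stop) → [m].
/p/ stays [p].
/i/ (between /p/ and /l/) is in the target of rule 1 but the environment (before a nasal consonant) is not met → [i].
/l/ (between /i/ and /j/) is in the target of rule 2 but the environment (word-finally) is not met → [l].
/j/ (between /l/ and /i/) is unaffected → [j].
/i/ (word-final) is in the target of rule 1 but the environment (before a nasal consonant) is not met → [i].

[kebõmpilji]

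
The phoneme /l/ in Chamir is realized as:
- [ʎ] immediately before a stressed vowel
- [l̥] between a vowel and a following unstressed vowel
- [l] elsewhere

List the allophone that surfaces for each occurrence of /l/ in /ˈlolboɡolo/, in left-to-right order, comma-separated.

[ʎ], [l], [l̥]

Occurrence 1 (position 1): immediately before a stressed vowel → [ʎ].
Occurrence 2 (position 3): no conditioning environment matches → elsewhere allophone [l].
Occurrence 3 (position 8): between a vowel and a following unstressed vowel → [l̥].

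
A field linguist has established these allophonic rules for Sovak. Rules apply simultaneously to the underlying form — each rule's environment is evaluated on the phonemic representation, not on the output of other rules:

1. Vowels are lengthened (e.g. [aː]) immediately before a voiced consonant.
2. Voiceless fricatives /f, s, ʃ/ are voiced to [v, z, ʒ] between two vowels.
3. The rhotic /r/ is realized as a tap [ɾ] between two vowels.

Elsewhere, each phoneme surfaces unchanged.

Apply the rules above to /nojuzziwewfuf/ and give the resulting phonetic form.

[noːjuːzziːweːwfuf]

/o/ (between /n/ and /j/): before a voiced consonant, so rule 1 applies → [oː].
/u/ (between /j/ and /z/) occurs before a voiced consonant → [uː] by rule 1.
Rule 1 applies to /i/ (between /z/ and /w/: before a voiced consonant) → [iː].
/e/ — between /w/ and /w/, before a voiced consonant — surfaces as [eː] (rule 1).
/f/ — between /w/ and /u/; rule 2 does not apply here → [f].
/u/ (between /f/ and /f/) is in the target of rule 1 but the environment (before a voiced consonant) is not met → [u].
/f/ (word-final): rule 2 targets it, but not between two vowels → unchanged [f].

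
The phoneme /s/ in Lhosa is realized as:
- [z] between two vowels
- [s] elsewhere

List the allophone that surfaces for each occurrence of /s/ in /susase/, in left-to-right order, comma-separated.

[s], [z], [z]

Occurrence 1 (position 1): no conditioning environment matches → elsewhere allophone [s].
Occurrence 2 (position 3): between two vowels → [z].
Occurrence 3 (position 5): between two vowels → [z].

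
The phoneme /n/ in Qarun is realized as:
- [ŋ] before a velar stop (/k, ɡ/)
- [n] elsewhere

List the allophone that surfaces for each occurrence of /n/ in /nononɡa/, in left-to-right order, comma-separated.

[n], [n], [ŋ]

Occurrence 1 (position 1): no conditioning environment matches → elsewhere allophone [n].
Occurrence 2 (position 3): no conditioning environment matches → elsewhere allophone [n].
Occurrence 3 (position 5): before a velar stop → [ŋ].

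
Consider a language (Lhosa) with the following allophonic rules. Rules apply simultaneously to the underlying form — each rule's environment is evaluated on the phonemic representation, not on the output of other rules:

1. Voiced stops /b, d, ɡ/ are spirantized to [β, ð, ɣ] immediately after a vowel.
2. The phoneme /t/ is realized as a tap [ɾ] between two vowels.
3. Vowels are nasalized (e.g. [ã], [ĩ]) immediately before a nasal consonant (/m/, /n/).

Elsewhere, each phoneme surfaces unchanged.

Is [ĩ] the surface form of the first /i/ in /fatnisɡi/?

No

/i/ (between /n/ and /s/) fails the environment for rule 3, so it stays [i].
The actual realization is [i], not [ĩ].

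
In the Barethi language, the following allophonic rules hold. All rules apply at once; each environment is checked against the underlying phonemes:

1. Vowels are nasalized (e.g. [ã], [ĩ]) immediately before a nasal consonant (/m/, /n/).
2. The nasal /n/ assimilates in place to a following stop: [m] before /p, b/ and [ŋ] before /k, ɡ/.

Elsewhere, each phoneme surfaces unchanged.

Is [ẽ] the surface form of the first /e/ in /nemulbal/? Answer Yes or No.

Rule 1 applies to /e/ (between /n/ and /m/: before a nasal consonant) → [ẽ].
The actual realization is [ẽ], which matches [ẽ].

Yes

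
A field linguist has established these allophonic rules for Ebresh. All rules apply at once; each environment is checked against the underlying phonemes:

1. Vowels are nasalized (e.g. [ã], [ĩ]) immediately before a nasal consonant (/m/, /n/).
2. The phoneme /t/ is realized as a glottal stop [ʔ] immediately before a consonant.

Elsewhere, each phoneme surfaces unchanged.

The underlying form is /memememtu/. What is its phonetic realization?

[mẽmẽmẽmtu]

/m/ (word-initial) is unaffected → [m].
/e/ (between /m/ and /m/): before a nasal consonant, so rule 1 applies → [ẽ].
/m/ stays [m].
Rule 1 applies to /e/ (between /m/ and /m/: before a nasal consonant) → [ẽ].
/m/ — not in any rule's target class → [m].
/e/ meets the environment for rule 1 (before a nasal consonant) → [ẽ].
/m/ stays [m].
/t/ (between /m/ and /u/) is in the target of rule 2 but the environment (immediately before a consonant) is not met → [t].
/u/ (word-final): rule 1 targets it, but not before a nasal consonant → unchanged [u].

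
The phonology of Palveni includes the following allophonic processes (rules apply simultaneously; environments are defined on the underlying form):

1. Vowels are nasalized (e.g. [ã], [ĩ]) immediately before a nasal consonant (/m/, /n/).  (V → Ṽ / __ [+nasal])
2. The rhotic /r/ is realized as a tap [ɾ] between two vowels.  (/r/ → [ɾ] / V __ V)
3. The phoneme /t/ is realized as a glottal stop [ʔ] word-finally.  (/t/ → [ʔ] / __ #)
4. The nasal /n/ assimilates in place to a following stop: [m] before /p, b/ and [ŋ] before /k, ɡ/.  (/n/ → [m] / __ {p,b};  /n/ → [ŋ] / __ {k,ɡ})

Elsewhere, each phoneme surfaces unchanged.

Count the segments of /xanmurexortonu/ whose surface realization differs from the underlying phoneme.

Segments that undergo a rule: /a/ → [ã] (rule 1); /r/ → [ɾ] (rule 2); /o/ → [õ] (rule 1).
All other segments surface unchanged.

3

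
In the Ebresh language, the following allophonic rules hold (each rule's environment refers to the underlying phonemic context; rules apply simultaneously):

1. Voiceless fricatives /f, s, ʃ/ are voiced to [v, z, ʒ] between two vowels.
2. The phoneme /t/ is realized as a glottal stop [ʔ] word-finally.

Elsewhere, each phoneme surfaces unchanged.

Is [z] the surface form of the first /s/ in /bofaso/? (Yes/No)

Yes

/s/ — between /a/ and /o/, between two vowels — surfaces as [z] (rule 1).
The actual realization is [z], which matches [z].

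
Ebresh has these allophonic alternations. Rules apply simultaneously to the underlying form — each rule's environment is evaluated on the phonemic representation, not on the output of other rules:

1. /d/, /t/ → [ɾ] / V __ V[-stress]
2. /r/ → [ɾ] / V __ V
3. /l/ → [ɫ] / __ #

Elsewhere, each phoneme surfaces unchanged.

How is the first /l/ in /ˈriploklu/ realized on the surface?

/l/ (between /p/ and /o/) is in the target of rule 3 but the environment (word-finally) is not met → [l].

[l]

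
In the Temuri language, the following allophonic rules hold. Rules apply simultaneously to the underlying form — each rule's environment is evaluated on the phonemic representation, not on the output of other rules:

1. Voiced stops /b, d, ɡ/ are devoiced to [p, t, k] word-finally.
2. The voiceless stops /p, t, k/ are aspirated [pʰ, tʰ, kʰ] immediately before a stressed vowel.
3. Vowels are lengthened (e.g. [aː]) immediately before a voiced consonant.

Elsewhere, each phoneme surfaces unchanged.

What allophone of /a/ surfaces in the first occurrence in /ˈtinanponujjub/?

[aː]

/a/ (between /n/ and /n/): before a voiced consonant, so rule 3 applies → [aː].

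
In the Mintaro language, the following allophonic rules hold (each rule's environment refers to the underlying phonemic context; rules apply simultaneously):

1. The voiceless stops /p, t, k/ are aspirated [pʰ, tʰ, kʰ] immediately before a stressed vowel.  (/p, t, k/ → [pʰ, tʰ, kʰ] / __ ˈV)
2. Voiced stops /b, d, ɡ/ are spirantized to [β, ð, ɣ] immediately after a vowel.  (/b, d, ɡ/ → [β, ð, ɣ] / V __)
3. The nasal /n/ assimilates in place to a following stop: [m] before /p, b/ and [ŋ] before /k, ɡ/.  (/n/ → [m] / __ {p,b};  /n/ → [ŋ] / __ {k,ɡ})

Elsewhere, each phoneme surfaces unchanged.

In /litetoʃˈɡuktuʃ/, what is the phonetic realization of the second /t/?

/t/ (between /e/ and /o/) is in the target of rule 1 but the environment (immediately before a stressed vowel) is not met → [t].

[t]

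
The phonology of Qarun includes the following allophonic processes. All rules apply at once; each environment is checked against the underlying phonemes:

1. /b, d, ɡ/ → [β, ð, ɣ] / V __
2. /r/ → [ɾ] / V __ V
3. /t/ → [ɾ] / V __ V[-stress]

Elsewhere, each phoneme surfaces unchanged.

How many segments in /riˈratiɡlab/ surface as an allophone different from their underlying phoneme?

Segments that undergo a rule: /r/ → [ɾ] (rule 2); /t/ → [ɾ] (rule 3); /ɡ/ → [ɣ] (rule 1); /b/ → [β] (rule 1).
All other segments surface unchanged.

4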